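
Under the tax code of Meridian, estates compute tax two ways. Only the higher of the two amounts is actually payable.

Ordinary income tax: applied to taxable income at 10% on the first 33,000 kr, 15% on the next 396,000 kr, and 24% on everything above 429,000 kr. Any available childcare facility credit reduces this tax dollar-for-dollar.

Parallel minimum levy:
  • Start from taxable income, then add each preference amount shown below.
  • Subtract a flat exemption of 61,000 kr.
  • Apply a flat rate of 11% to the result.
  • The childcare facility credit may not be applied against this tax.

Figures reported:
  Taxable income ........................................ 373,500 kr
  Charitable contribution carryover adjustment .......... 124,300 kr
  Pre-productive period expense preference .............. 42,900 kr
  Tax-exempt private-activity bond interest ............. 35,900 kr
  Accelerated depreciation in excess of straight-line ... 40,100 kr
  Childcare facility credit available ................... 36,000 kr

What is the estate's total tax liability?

61,127 kr

Ordinary income tax:
  33,000 kr × 10% = 3,300 kr
  340,500 kr × 15% = 51,075 kr
  → 54,375 kr
  Less childcare facility credit 36,000 kr → 18,375 kr

Parallel minimum levy:
  Adjusted income: 373,500 kr + 124,300 kr + 42,900 kr + 35,900 kr + 40,100 kr = 616,700 kr
  Less exemption 61,000 kr → base 555,700 kr
  555,700 kr × 11% = 61,127 kr

61,127 kr > 18,375 kr, so the parallel minimum levy is the binding amount.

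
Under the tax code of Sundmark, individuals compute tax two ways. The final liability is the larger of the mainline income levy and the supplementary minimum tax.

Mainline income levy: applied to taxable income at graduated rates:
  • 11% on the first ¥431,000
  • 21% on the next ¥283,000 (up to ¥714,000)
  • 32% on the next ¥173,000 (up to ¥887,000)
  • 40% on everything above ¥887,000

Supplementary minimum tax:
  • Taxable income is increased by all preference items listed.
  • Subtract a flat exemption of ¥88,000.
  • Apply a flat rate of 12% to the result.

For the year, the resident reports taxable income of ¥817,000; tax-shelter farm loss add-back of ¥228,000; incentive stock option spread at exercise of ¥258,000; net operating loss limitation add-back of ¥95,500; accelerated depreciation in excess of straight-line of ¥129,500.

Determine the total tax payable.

Mainline income levy:
  ¥431,000 × 11% = ¥47,410
  ¥283,000 × 21% = ¥59,430
  ¥103,000 × 32% = ¥32,960
  → ¥139,800

Supplementary minimum tax:
  Adjusted income: ¥817,000 + ¥228,000 + ¥258,000 + ¥95,500 + ¥129,500 = ¥1,528,000
  Less exemption ¥88,000 → base ¥1,440,000
  ¥1,440,000 × 12% = ¥172,800

¥172,800 > ¥139,800, so the supplementary minimum tax is the binding amount.

¥172,800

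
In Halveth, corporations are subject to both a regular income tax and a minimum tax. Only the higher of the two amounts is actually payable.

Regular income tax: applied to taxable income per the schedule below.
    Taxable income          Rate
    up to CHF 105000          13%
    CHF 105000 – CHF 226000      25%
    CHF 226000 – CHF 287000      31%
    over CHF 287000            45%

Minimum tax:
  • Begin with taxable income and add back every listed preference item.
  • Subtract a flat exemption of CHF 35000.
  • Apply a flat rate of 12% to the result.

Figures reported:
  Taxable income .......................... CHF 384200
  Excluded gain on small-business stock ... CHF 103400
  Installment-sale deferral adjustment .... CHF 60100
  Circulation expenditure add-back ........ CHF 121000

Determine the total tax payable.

Minimum tax:
  Adjusted income: CHF 384200 + CHF 103400 + CHF 60100 + CHF 121000 = CHF 668700
  Less exemption CHF 35000 → base CHF 633700
  CHF 633700 × 12% = CHF 76044

Regular income tax:
  CHF 105000 × 13% = CHF 13650
  CHF 121000 × 25% = CHF 30250
  CHF 61000 × 31% = CHF 18910
  CHF 97200 × 45% = CHF 43740
  → CHF 106550

CHF 106550 > CHF 76044, so the regular income tax governs.

CHF 106550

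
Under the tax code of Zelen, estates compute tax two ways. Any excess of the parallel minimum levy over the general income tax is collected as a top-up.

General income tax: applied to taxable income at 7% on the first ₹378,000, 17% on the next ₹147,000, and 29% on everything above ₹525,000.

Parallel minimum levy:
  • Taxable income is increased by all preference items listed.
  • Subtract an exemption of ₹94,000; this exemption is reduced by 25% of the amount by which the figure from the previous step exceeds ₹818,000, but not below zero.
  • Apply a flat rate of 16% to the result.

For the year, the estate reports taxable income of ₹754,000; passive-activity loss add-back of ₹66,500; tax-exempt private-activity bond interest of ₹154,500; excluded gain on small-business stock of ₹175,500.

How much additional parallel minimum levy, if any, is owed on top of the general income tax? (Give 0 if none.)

₹64,480

Parallel minimum levy:
  Adjusted income: ₹754,000 + ₹66,500 + ₹154,500 + ₹175,500 = ₹1,150,500
  Exemption: ₹94,000 − 25% × (₹1,150,500 − ₹818,000) = ₹94,000 − ₹83,125 = ₹10,875
  Base: ₹1,150,500 − ₹10,875 = ₹1,139,625
  ₹1,139,625 × 16% = ₹182,340

General income tax:
  ₹378,000 × 7% = ₹26,460
  ₹147,000 × 17% = ₹24,990
  ₹229,000 × 29% = ₹66,410
  → ₹117,860

Excess of parallel minimum levy over general income tax: ₹182,340 − ₹117,860 = ₹64,480.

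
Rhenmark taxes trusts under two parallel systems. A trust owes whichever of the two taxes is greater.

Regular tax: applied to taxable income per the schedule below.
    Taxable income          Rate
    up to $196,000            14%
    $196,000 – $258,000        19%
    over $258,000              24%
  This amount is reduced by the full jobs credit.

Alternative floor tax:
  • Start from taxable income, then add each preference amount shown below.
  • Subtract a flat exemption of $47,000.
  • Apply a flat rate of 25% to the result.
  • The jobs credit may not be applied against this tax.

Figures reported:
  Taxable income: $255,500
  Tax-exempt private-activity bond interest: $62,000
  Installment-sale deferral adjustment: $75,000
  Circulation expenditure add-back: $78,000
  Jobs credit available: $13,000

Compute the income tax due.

$105,875

Alternative floor tax:
  Adjusted income: $255,500 + $62,000 + $75,000 + $78,000 = $470,500
  Less exemption $47,000 → base $423,500
  $423,500 × 25% = $105,875

Regular tax:
  $196,000 × 14% = $27,440
  $59,500 × 19% = $11,305
  → $38,745
  Less jobs credit $13,000 → $25,745

$105,875 > $25,745, so the alternative floor tax is the binding amount.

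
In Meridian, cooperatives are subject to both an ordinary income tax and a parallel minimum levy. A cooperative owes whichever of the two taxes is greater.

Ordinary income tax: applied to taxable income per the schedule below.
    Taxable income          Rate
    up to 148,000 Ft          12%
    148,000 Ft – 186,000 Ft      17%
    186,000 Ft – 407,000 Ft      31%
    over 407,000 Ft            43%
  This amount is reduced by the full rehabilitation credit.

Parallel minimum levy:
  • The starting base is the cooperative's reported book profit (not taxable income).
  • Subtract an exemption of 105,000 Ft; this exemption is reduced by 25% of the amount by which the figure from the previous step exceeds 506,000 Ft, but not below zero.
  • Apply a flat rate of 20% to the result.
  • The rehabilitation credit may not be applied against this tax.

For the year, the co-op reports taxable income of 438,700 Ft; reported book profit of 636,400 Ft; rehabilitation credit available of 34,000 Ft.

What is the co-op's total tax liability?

Parallel minimum levy:
  Base (reported book profit): 636,400 Ft
  Exemption: 105,000 Ft − 25% × (636,400 Ft − 506,000 Ft) = 105,000 Ft − 32,600 Ft = 72,400 Ft
  Base: 636,400 Ft − 72,400 Ft = 564,000 Ft
  564,000 Ft × 20% = 112,800 Ft

Ordinary income tax:
  148,000 Ft × 12% = 17,760 Ft
  38,000 Ft × 17% = 6,460 Ft
  221,000 Ft × 31% = 68,510 Ft
  31,700 Ft × 43% = 13,631 Ft
  → 106,361 Ft
  Less rehabilitation credit 34,000 Ft → 72,361 Ft

112,800 Ft > 72,361 Ft, so the parallel minimum levy is the binding amount.

112,800 Ft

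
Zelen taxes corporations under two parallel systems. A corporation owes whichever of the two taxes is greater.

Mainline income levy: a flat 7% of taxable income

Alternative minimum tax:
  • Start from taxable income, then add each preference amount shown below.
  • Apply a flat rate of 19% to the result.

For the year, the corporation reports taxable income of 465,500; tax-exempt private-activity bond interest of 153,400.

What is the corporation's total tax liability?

117,591

Alternative minimum tax:
  Adjusted income: 465,500 + 153,400 = 618,900
  618,900 × 19% = 117,591

Mainline income levy:
  465,500 × 7% = 32,585

117,591 > 32,585, so the alternative minimum tax is the binding amount.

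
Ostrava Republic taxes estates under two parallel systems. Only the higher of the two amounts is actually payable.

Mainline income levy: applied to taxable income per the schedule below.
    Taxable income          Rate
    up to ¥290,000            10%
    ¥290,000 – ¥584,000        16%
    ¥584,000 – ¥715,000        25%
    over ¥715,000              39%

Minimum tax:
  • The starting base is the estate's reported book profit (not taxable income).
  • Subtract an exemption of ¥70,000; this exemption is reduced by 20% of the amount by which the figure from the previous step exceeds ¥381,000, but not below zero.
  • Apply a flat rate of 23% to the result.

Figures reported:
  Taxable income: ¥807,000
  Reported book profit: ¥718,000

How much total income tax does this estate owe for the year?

¥164,542

Mainline income levy:
  ¥290,000 × 10% = ¥29,000
  ¥294,000 × 16% = ¥47,040
  ¥131,000 × 25% = ¥32,750
  ¥92,000 × 39% = ¥35,880
  → ¥144,670

Minimum tax:
  Base (reported book profit): ¥718,000
  Exemption: ¥70,000 − 20% × (¥718,000 − ¥381,000) = ¥70,000 − ¥67,400 = ¥2,600
  Base: ¥718,000 − ¥2,600 = ¥715,400
  ¥715,400 × 23% = ¥164,542

¥164,542 > ¥144,670, so the minimum tax is the binding amount.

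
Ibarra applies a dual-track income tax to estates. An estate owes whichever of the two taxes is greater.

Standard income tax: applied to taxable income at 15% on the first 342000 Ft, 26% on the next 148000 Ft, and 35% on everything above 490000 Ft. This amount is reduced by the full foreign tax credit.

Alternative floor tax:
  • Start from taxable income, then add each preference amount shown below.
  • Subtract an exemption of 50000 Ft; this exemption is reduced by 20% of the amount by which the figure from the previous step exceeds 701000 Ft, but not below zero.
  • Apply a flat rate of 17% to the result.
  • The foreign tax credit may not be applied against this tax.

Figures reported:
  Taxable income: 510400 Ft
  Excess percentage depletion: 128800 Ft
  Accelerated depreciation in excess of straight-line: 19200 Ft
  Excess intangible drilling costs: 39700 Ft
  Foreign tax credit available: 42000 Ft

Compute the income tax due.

Standard income tax:
  342000 Ft × 15% = 51300 Ft
  148000 Ft × 26% = 38480 Ft
  20400 Ft × 35% = 7140 Ft
  → 96920 Ft
  Less foreign tax credit 42000 Ft → 54920 Ft

Alternative floor tax:
  Adjusted income: 510400 Ft + 128800 Ft + 19200 Ft + 39700 Ft = 698100 Ft
  Exemption: 698100 Ft ≤ 701000 Ft, so full 50000 Ft applies
  Base: 698100 Ft − 50000 Ft = 648100 Ft
  648100 Ft × 17% = 110177 Ft

110177 Ft > 54920 Ft, so the alternative floor tax is the binding amount.

110177 Ft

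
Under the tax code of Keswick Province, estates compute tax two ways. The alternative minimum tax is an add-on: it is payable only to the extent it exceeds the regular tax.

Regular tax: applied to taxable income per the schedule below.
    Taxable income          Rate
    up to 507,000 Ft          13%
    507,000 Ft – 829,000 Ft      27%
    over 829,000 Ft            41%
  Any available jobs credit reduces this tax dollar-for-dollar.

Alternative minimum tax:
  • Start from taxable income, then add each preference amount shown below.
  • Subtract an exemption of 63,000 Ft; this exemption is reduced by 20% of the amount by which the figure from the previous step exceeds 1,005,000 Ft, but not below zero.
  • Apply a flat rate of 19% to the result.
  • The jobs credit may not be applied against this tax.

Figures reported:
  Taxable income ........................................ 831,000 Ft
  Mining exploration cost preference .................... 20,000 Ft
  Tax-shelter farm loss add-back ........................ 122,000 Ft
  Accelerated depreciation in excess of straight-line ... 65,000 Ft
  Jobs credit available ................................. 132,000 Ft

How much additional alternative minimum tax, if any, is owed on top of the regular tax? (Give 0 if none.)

164,834 Ft

Alternative minimum tax:
  Adjusted income: 831,000 Ft + 20,000 Ft + 122,000 Ft + 65,000 Ft = 1,038,000 Ft
  Exemption: 63,000 Ft − 20% × (1,038,000 Ft − 1,005,000 Ft) = 63,000 Ft − 6,600 Ft = 56,400 Ft
  Base: 1,038,000 Ft − 56,400 Ft = 981,600 Ft
  981,600 Ft × 19% = 186,504 Ft

Regular tax:
  507,000 Ft × 13% = 65,910 Ft
  322,000 Ft × 27% = 86,940 Ft
  2,000 Ft × 41% = 820 Ft
  → 153,670 Ft
  Less jobs credit 132,000 Ft → 21,670 Ft

Excess of alternative minimum tax over regular tax: 186,504 Ft − 21,670 Ft = 164,834 Ft.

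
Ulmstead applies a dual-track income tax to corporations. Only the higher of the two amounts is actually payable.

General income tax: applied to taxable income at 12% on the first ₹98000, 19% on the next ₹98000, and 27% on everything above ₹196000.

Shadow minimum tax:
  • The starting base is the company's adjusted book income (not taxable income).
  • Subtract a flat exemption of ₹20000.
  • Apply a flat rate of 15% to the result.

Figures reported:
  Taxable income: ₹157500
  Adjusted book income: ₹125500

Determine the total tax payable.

Shadow minimum tax:
  Base (adjusted book income): ₹125500
  Less exemption ₹20000 → base ₹105500
  ₹105500 × 15% = ₹15825

General income tax:
  ₹98000 × 12% = ₹11760
  ₹59500 × 19% = ₹11305
  → ₹23065

₹23065 > ₹15825, so the general income tax governs.

₹23065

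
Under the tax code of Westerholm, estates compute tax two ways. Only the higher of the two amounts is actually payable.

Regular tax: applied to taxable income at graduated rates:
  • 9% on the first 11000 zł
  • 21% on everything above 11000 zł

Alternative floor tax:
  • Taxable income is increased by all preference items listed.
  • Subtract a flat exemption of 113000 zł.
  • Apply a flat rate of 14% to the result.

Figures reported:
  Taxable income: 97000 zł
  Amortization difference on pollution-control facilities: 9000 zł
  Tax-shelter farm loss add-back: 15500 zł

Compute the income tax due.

19050 zł

Regular tax:
  11000 zł × 9% = 990 zł
  86000 zł × 21% = 18060 zł
  → 19050 zł

Alternative floor tax:
  Adjusted income: 97000 zł + 9000 zł + 15500 zł = 121500 zł
  Less exemption 113000 zł → base 8500 zł
  8500 zł × 14% = 1190 zł

19050 zł > 1190 zł, so the regular tax governs.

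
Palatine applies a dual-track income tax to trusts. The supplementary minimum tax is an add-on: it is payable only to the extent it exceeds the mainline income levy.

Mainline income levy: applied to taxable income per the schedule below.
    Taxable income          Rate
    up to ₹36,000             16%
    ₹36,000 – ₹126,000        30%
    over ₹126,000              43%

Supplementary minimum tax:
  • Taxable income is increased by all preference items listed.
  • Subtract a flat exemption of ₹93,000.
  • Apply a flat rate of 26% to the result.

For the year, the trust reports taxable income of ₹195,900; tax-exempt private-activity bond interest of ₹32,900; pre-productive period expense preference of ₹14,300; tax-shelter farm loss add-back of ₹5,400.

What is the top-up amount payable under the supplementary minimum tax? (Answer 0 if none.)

Supplementary minimum tax:
  Adjusted income: ₹195,900 + ₹32,900 + ₹14,300 + ₹5,400 = ₹248,500
  Less exemption ₹93,000 → base ₹155,500
  ₹155,500 × 26% = ₹40,430

Mainline income levy:
  ₹36,000 × 16% = ₹5,760
  ₹90,000 × 30% = ₹27,000
  ₹69,900 × 43% = ₹30,057
  → ₹62,817

₹40,430 ≤ ₹62,817, so no add-on is due.

₹0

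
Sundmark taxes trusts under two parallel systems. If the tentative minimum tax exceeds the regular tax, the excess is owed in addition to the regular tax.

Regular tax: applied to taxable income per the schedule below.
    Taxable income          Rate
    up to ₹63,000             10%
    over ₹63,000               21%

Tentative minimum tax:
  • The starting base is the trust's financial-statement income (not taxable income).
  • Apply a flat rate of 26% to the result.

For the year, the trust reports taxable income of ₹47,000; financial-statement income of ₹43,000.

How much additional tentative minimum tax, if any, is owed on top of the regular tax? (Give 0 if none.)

₹6,480

Tentative minimum tax:
  Base (financial-statement income): ₹43,000
  ₹43,000 × 26% = ₹11,180

Regular tax:
  ₹47,000 × 10% = ₹4,700

Excess of tentative minimum tax over regular tax: ₹11,180 − ₹4,700 = ₹6,480.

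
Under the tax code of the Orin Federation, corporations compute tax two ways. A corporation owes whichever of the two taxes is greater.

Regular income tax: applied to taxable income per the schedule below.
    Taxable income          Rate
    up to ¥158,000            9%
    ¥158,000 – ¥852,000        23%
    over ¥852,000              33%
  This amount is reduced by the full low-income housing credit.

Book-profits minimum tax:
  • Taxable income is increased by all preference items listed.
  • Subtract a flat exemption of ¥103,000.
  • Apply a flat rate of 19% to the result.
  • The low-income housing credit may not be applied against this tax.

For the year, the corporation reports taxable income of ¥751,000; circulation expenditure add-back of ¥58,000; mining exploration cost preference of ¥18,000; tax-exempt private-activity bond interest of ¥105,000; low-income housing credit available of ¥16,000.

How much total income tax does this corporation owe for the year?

¥157,510

Regular income tax:
  ¥158,000 × 9% = ¥14,220
  ¥593,000 × 23% = ¥136,390
  → ¥150,610
  Less low-income housing credit ¥16,000 → ¥134,610

Book-profits minimum tax:
  Adjusted income: ¥751,000 + ¥58,000 + ¥18,000 + ¥105,000 = ¥932,000
  Less exemption ¥103,000 → base ¥829,000
  ¥829,000 × 19% = ¥157,510

¥157,510 > ¥134,610, so the book-profits minimum tax is the binding amount.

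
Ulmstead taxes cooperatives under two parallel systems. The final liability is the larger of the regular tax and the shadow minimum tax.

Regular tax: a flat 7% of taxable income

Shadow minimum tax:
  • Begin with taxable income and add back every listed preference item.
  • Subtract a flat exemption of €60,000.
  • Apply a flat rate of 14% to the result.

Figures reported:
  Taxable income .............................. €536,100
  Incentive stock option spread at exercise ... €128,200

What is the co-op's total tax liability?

€84,602

Shadow minimum tax:
  Adjusted income: €536,100 + €128,200 = €664,300
  Less exemption €60,000 → base €604,300
  €604,300 × 14% = €84,602

Regular tax:
  €536,100 × 7% = €37,527

€84,602 > €37,527, so the shadow minimum tax is the binding amount.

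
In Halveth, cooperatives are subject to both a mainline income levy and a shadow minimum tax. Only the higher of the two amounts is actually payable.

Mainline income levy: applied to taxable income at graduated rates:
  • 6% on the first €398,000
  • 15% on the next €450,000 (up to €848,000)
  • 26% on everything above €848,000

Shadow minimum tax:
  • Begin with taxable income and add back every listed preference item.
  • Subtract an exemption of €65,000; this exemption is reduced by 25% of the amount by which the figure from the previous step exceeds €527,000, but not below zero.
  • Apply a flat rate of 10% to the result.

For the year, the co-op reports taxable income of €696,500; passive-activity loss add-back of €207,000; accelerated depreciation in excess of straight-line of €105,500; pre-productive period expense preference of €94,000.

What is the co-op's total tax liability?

€110,300

Shadow minimum tax:
  Adjusted income: €696,500 + €207,000 + €105,500 + €94,000 = €1,103,000
  Exemption: 25% × (€1,103,000 − €527,000) = €144,000 ≥ €65,000, so the exemption is fully phased out
  Base: €1,103,000 − €0 = €1,103,000
  €1,103,000 × 10% = €110,300

Mainline income levy:
  €398,000 × 6% = €23,880
  €298,500 × 15% = €44,775
  → €68,655

€110,300 > €68,655, so the shadow minimum tax is the binding amount.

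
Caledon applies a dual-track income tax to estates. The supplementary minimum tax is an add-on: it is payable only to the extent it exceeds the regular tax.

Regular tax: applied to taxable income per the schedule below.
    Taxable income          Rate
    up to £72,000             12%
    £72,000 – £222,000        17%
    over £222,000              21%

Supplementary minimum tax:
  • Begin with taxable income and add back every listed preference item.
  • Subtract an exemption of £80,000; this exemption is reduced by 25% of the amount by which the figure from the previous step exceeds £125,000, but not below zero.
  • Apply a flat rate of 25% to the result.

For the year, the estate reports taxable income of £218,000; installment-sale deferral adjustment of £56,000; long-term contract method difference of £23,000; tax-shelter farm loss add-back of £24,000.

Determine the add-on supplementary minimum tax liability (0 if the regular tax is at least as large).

£39,040

Regular tax:
  £72,000 × 12% = £8,640
  £146,000 × 17% = £24,820
  → £33,460

Supplementary minimum tax:
  Adjusted income: £218,000 + £56,000 + £23,000 + £24,000 = £321,000
  Exemption: £80,000 − 25% × (£321,000 − £125,000) = £80,000 − £49,000 = £31,000
  Base: £321,000 − £31,000 = £290,000
  £290,000 × 25% = £72,500

Excess of supplementary minimum tax over regular tax: £72,500 − £33,460 = £39,040.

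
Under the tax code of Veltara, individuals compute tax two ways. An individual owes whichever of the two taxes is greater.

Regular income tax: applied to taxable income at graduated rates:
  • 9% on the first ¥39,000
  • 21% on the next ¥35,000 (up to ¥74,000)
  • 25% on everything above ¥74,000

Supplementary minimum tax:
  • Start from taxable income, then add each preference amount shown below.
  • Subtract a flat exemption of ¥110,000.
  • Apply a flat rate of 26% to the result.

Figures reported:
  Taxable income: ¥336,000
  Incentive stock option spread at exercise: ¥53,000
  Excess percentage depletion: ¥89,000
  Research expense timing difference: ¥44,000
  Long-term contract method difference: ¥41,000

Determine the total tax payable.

¥117,780

Supplementary minimum tax:
  Adjusted income: ¥336,000 + ¥53,000 + ¥89,000 + ¥44,000 + ¥41,000 = ¥563,000
  Less exemption ¥110,000 → base ¥453,000
  ¥453,000 × 26% = ¥117,780

Regular income tax:
  ¥39,000 × 9% = ¥3,510
  ¥35,000 × 21% = ¥7,350
  ¥262,000 × 25% = ¥65,500
  → ¥76,360

¥117,780 > ¥76,360, so the supplementary minimum tax is the binding amount.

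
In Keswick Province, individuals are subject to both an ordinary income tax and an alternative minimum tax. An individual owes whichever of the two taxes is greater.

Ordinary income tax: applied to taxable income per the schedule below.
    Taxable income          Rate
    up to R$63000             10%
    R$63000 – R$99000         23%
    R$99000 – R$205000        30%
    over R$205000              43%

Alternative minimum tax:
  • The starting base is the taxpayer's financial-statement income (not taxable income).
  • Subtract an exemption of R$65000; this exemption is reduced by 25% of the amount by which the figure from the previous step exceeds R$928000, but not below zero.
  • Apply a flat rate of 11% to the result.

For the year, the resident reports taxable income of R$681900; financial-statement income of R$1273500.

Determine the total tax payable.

R$251447

Alternative minimum tax:
  Base (financial-statement income): R$1273500
  Exemption: 25% × (R$1273500 − R$928000) = R$86375 ≥ R$65000, so the exemption is fully phased out
  Base: R$1273500 − R$0 = R$1273500
  R$1273500 × 11% = R$140085

Ordinary income tax:
  R$63000 × 10% = R$6300
  R$36000 × 23% = R$8280
  R$106000 × 30% = R$31800
  R$476900 × 43% = R$205067
  → R$251447

R$251447 > R$140085, so the ordinary income tax governs.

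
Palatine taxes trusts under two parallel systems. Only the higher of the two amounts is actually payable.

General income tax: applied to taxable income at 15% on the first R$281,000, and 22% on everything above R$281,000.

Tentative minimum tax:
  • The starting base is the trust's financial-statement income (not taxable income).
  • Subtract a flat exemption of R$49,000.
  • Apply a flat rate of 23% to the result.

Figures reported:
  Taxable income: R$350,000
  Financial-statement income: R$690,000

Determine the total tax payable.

R$147,430

Tentative minimum tax:
  Base (financial-statement income): R$690,000
  Less exemption R$49,000 → base R$641,000
  R$641,000 × 23% = R$147,430

General income tax:
  R$281,000 × 15% = R$42,150
  R$69,000 × 22% = R$15,180
  → R$57,330

R$147,430 > R$57,330, so the tentative minimum tax is the binding amount.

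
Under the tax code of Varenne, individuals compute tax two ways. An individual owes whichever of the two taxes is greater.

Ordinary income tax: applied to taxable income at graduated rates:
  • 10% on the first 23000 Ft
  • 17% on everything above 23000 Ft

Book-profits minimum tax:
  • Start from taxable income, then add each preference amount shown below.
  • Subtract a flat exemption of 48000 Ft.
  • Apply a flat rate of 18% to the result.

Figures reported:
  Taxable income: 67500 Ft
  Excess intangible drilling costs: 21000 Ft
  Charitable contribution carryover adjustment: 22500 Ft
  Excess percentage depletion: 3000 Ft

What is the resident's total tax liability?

Ordinary income tax:
  23000 Ft × 10% = 2300 Ft
  44500 Ft × 17% = 7565 Ft
  → 9865 Ft

Book-profits minimum tax:
  Adjusted income: 67500 Ft + 21000 Ft + 22500 Ft + 3000 Ft = 114000 Ft
  Less exemption 48000 Ft → base 66000 Ft
  66000 Ft × 18% = 11880 Ft

11880 Ft > 9865 Ft, so the book-profits minimum tax is the binding amount.

11880 Ft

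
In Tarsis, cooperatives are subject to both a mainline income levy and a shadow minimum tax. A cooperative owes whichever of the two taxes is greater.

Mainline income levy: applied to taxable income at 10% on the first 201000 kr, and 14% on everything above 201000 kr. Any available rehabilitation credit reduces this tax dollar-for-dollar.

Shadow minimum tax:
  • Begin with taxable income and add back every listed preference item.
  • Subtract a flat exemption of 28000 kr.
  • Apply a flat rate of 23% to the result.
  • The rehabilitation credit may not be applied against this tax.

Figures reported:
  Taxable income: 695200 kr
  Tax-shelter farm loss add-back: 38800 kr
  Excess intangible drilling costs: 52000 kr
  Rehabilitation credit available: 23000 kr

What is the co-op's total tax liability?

174340 kr

Shadow minimum tax:
  Adjusted income: 695200 kr + 38800 kr + 52000 kr = 786000 kr
  Less exemption 28000 kr → base 758000 kr
  758000 kr × 23% = 174340 kr

Mainline income levy:
  201000 kr × 10% = 20100 kr
  494200 kr × 14% = 69188 kr
  → 89288 kr
  Less rehabilitation credit 23000 kr → 66288 kr

174340 kr > 66288 kr, so the shadow minimum tax is the binding amount.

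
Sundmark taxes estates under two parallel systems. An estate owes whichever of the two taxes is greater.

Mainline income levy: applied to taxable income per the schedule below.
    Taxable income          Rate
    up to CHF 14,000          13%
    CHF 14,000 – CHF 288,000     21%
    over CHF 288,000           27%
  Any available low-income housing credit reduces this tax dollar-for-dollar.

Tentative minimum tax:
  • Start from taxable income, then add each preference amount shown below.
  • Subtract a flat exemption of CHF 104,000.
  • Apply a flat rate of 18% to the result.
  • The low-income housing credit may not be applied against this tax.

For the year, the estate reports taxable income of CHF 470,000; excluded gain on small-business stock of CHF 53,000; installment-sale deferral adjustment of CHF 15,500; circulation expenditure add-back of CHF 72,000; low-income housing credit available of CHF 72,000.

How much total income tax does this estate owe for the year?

CHF 91,170

Mainline income levy:
  CHF 14,000 × 13% = CHF 1,820
  CHF 274,000 × 21% = CHF 57,540
  CHF 182,000 × 27% = CHF 49,140
  → CHF 108,500
  Less low-income housing credit CHF 72,000 → CHF 36,500

Tentative minimum tax:
  Adjusted income: CHF 470,000 + CHF 53,000 + CHF 15,500 + CHF 72,000 = CHF 610,500
  Less exemption CHF 104,000 → base CHF 506,500
  CHF 506,500 × 18% = CHF 91,170

CHF 91,170 > CHF 36,500, so the tentative minimum tax is the binding amount.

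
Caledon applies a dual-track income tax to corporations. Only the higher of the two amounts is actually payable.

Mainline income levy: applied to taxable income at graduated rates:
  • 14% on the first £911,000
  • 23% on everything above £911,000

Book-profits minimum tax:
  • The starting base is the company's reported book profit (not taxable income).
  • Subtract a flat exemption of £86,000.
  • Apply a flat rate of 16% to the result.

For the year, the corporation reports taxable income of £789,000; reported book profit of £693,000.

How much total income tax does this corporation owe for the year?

£110,460

Mainline income levy:
  £789,000 × 14% = £110,460

Book-profits minimum tax:
  Base (reported book profit): £693,000
  Less exemption £86,000 → base £607,000
  £607,000 × 16% = £97,120

£110,460 > £97,120, so the mainline income levy governs.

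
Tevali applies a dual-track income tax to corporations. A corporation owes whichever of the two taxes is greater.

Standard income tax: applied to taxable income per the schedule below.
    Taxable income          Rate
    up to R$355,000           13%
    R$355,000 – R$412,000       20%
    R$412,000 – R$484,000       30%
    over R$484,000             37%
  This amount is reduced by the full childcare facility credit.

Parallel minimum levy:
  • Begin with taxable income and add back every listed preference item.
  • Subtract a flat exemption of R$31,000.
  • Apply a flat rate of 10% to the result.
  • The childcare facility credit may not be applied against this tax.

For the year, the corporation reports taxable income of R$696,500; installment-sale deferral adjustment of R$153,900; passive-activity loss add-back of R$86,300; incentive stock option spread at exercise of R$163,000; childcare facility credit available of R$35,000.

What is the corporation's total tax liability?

Parallel minimum levy:
  Adjusted income: R$696,500 + R$153,900 + R$86,300 + R$163,000 = R$1,099,700
  Less exemption R$31,000 → base R$1,068,700
  R$1,068,700 × 10% = R$106,870

Standard income tax:
  R$355,000 × 13% = R$46,150
  R$57,000 × 20% = R$11,400
  R$72,000 × 30% = R$21,600
  R$212,500 × 37% = R$78,625
  → R$157,775
  Less childcare facility credit R$35,000 → R$122,775

R$122,775 > R$106,870, so the standard income tax governs.

R$122,775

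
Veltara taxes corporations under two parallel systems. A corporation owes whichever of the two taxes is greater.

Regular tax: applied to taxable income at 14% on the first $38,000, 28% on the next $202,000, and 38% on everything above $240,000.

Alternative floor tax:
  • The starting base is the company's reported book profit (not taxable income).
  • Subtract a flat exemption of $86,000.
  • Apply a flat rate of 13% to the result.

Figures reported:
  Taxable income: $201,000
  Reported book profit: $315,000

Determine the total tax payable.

$50,960

Alternative floor tax:
  Base (reported book profit): $315,000
  Less exemption $86,000 → base $229,000
  $229,000 × 13% = $29,770

Regular tax:
  $38,000 × 14% = $5,320
  $163,000 × 28% = $45,640
  → $50,960

$50,960 > $29,770, so the regular tax governs.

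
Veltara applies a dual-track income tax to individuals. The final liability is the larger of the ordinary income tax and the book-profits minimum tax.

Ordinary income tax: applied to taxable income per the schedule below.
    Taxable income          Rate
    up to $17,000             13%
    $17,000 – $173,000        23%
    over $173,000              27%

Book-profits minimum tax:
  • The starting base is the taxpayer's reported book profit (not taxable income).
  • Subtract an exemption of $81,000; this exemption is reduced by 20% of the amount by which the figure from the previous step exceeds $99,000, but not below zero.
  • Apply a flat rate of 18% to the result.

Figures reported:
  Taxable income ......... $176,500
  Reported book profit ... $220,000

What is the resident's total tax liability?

$39,035

Ordinary income tax:
  $17,000 × 13% = $2,210
  $156,000 × 23% = $35,880
  $3,500 × 27% = $945
  → $39,035

Book-profits minimum tax:
  Base (reported book profit): $220,000
  Exemption: $81,000 − 20% × ($220,000 − $99,000) = $81,000 − $24,200 = $56,800
  Base: $220,000 − $56,800 = $163,200
  $163,200 × 18% = $29,376

$39,035 > $29,376, so the ordinary income tax governs.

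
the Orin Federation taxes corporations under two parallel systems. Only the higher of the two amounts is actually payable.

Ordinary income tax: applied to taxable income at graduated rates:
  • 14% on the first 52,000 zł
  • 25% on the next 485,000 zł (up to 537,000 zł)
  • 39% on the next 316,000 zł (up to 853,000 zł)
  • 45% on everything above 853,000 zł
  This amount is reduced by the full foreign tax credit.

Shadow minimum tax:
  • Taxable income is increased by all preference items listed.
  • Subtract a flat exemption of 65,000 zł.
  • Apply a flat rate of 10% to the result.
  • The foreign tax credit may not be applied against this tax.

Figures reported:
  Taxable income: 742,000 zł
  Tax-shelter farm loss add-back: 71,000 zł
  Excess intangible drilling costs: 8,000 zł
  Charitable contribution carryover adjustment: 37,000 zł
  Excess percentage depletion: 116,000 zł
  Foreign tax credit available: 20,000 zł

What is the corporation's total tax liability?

Shadow minimum tax:
  Adjusted income: 742,000 zł + 71,000 zł + 8,000 zł + 37,000 zł + 116,000 zł = 974,000 zł
  Less exemption 65,000 zł → base 909,000 zł
  909,000 zł × 10% = 90,900 zł

Ordinary income tax:
  52,000 zł × 14% = 7,280 zł
  485,000 zł × 25% = 121,250 zł
  205,000 zł × 39% = 79,950 zł
  → 208,480 zł
  Less foreign tax credit 20,000 zł → 188,480 zł

188,480 zł > 90,900 zł, so the ordinary income tax governs.

188,480 zł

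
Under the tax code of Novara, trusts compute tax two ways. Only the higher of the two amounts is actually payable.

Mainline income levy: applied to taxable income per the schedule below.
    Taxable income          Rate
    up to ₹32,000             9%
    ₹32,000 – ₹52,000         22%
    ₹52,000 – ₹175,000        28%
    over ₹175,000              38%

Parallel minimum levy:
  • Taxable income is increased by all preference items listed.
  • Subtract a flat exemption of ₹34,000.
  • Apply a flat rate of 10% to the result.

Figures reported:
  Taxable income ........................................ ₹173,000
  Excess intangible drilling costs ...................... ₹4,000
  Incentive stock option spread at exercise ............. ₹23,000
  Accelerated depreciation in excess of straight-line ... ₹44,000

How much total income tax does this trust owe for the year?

Parallel minimum levy:
  Adjusted income: ₹173,000 + ₹4,000 + ₹23,000 + ₹44,000 = ₹244,000
  Less exemption ₹34,000 → base ₹210,000
  ₹210,000 × 10% = ₹21,000

Mainline income levy:
  ₹32,000 × 9% = ₹2,880
  ₹20,000 × 22% = ₹4,400
  ₹121,000 × 28% = ₹33,880
  → ₹41,160

₹41,160 > ₹21,000, so the mainline income levy governs.

₹41,160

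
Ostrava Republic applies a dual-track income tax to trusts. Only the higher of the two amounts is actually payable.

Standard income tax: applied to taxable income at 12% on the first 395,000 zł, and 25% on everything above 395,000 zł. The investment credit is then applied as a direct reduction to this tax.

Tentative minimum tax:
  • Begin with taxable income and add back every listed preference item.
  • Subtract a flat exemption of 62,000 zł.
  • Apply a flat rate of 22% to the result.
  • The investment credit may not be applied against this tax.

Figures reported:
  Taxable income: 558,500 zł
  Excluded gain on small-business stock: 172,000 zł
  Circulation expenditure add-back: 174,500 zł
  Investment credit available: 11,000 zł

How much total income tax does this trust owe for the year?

Standard income tax:
  395,000 zł × 12% = 47,400 zł
  163,500 zł × 25% = 40,875 zł
  → 88,275 zł
  Less investment credit 11,000 zł → 77,275 zł

Tentative minimum tax:
  Adjusted income: 558,500 zł + 172,000 zł + 174,500 zł = 905,000 zł
  Less exemption 62,000 zł → base 843,000 zł
  843,000 zł × 22% = 185,460 zł

185,460 zł > 77,275 zł, so the tentative minimum tax is the binding amount.

185,460 zł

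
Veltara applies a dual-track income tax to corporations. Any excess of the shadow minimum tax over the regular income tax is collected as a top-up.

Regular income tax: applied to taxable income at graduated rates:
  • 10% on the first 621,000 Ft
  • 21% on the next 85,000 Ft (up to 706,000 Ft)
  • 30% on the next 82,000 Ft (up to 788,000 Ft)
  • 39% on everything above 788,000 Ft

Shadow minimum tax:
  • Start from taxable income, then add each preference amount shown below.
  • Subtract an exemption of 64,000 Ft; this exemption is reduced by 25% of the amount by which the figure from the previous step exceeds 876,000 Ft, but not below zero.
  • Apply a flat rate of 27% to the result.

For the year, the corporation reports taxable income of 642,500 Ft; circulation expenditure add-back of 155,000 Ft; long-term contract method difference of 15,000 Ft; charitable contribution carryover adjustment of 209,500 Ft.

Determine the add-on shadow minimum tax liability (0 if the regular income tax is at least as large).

201,900 Ft

Regular income tax:
  621,000 Ft × 10% = 62,100 Ft
  21,500 Ft × 21% = 4,515 Ft
  → 66,615 Ft

Shadow minimum tax:
  Adjusted income: 642,500 Ft + 155,000 Ft + 15,000 Ft + 209,500 Ft = 1,022,000 Ft
  Exemption: 64,000 Ft − 25% × (1,022,000 Ft − 876,000 Ft) = 64,000 Ft − 36,500 Ft = 27,500 Ft
  Base: 1,022,000 Ft − 27,500 Ft = 994,500 Ft
  994,500 Ft × 27% = 268,515 Ft

Excess of shadow minimum tax over regular income tax: 268,515 Ft − 66,615 Ft = 201,900 Ft.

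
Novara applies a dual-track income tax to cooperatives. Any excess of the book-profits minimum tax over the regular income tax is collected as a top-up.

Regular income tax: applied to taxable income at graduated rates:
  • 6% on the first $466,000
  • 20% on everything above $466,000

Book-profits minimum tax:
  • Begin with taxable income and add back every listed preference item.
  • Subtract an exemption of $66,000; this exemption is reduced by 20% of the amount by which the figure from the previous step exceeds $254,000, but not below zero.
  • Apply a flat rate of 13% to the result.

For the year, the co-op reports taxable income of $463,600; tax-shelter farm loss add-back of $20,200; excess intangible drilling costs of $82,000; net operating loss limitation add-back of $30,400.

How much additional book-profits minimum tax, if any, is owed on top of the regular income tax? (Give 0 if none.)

Regular income tax:
  $463,600 × 6% = $27,816

Book-profits minimum tax:
  Adjusted income: $463,600 + $20,200 + $82,000 + $30,400 = $596,200
  Exemption: 20% × ($596,200 − $254,000) = $68,440 ≥ $66,000, so the exemption is fully phased out
  Base: $596,200 − $0 = $596,200
  $596,200 × 13% = $77,506

Excess of book-profits minimum tax over regular income tax: $77,506 − $27,816 = $49,690.

$49,690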